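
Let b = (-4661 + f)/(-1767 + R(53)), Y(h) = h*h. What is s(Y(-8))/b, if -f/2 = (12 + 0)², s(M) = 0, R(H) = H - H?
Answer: 0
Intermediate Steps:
R(H) = 0
Y(h) = h²
f = -288 (f = -2*(12 + 0)² = -2*12² = -2*144 = -288)
b = 4949/1767 (b = (-4661 - 288)/(-1767 + 0) = -4949/(-1767) = -4949*(-1/1767) = 4949/1767 ≈ 2.8008)
s(Y(-8))/b = 0/(4949/1767) = 0*(1767/4949) = 0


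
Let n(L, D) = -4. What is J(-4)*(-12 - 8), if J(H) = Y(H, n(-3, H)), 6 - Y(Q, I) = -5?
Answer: -220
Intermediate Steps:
Y(Q, I) = 11 (Y(Q, I) = 6 - 1*(-5) = 6 + 5 = 11)
J(H) = 11
J(-4)*(-12 - 8) = 11*(-12 - 8) = 11*(-20) = -220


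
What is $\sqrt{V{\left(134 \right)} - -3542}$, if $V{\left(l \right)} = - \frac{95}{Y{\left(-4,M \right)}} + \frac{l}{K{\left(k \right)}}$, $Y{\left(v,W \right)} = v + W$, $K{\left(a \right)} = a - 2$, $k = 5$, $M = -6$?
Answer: $\frac{\sqrt{129462}}{6} \approx 59.968$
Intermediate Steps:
$K{\left(a \right)} = -2 + a$
$Y{\left(v,W \right)} = W + v$
$V{\left(l \right)} = \frac{19}{2} + \frac{l}{3}$ ($V{\left(l \right)} = - \frac{95}{-6 - 4} + \frac{l}{-2 + 5} = - \frac{95}{-10} + \frac{l}{3} = \left(-95\right) \left(- \frac{1}{10}\right) + l \frac{1}{3} = \frac{19}{2} + \frac{l}{3}$)
$\sqrt{V{\left(134 \right)} - -3542} = \sqrt{\left(\frac{19}{2} + \frac{1}{3} \cdot 134\right) - -3542} = \sqrt{\left(\frac{19}{2} + \frac{134}{3}\right) + 3542} = \sqrt{\frac{325}{6} + 3542} = \sqrt{\frac{21577}{6}} = \frac{\sqrt{129462}}{6}$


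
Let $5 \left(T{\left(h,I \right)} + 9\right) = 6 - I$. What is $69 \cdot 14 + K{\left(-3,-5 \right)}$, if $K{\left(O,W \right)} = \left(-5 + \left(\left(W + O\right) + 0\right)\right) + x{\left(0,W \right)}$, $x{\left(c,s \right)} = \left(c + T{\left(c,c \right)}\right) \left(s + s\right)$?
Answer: $1031$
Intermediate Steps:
$T{\left(h,I \right)} = - \frac{39}{5} - \frac{I}{5}$ ($T{\left(h,I \right)} = -9 + \frac{6 - I}{5} = -9 - \left(- \frac{6}{5} + \frac{I}{5}\right) = - \frac{39}{5} - \frac{I}{5}$)
$x{\left(c,s \right)} = 2 s \left(- \frac{39}{5} + \frac{4 c}{5}\right)$ ($x{\left(c,s \right)} = \left(c - \left(\frac{39}{5} + \frac{c}{5}\right)\right) \left(s + s\right) = \left(- \frac{39}{5} + \frac{4 c}{5}\right) 2 s = 2 s \left(- \frac{39}{5} + \frac{4 c}{5}\right)$)
$K{\left(O,W \right)} = -5 + O - \frac{73 W}{5}$ ($K{\left(O,W \right)} = \left(-5 + \left(\left(W + O\right) + 0\right)\right) + \frac{2 W \left(-39 + 4 \cdot 0\right)}{5} = \left(-5 + \left(\left(O + W\right) + 0\right)\right) + \frac{2 W \left(-39 + 0\right)}{5} = \left(-5 + \left(O + W\right)\right) + \frac{2}{5} W \left(-39\right) = \left(-5 + O + W\right) - \frac{78 W}{5} = -5 + O - \frac{73 W}{5}$)
$69 \cdot 14 + K{\left(-3,-5 \right)} = 69 \cdot 14 - -65 = 966 - -65 = 966 + 65 = 1031$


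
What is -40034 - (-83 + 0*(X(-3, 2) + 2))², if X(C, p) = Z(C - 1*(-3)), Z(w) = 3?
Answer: -46923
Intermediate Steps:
X(C, p) = 3
-40034 - (-83 + 0*(X(-3, 2) + 2))² = -40034 - (-83 + 0*(3 + 2))² = -40034 - (-83 + 0*5)² = -40034 - (-83 + 0)² = -40034 - 1*(-83)² = -40034 - 1*6889 = -40034 - 6889 = -46923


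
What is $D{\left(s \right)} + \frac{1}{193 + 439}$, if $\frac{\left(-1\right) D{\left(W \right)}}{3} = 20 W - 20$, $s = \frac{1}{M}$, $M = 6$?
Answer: $\frac{31601}{632} \approx 50.002$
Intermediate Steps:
$s = \frac{1}{6} \approx 0.16667$
$D{\left(W \right)} = 60 - 60 W$ ($D{\left(W \right)} = - 3 \left(20 W - 20\right) = - 3 \left(-20 + 20 W\right) = 60 - 60 W$)
$D{\left(s \right)} + \frac{1}{193 + 439} = \left(60 - 10\right) + \frac{1}{193 + 439} = \left(60 - 10\right) + \frac{1}{632} = 50 + \frac{1}{632} = \frac{31601}{632}$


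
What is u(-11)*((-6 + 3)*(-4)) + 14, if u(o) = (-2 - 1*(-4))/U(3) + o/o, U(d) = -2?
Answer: 14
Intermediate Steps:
u(o) = 0 (u(o) = (-2 - 1*(-4))/(-2) + o/o = (-2 + 4)*(-½) + 1 = 2*(-½) + 1 = -1 + 1 = 0)
u(-11)*((-6 + 3)*(-4)) + 14 = 0*((-6 + 3)*(-4)) + 14 = 0*(-3*(-4)) + 14 = 0*12 + 14 = 0 + 14 = 14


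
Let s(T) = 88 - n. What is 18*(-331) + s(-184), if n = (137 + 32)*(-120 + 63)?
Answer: 3763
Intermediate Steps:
n = -9633 (n = 169*(-57) = -9633)
s(T) = 9721 (s(T) = 88 - 1*(-9633) = 88 + 9633 = 9721)
18*(-331) + s(-184) = 18*(-331) + 9721 = -5958 + 9721 = 3763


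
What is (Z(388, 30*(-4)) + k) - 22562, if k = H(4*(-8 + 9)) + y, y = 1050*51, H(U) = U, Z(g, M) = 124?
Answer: 31116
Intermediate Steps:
y = 53550
k = 53554 (k = 4*(-8 + 9) + 53550 = 4*1 + 53550 = 4 + 53550 = 53554)
(Z(388, 30*(-4)) + k) - 22562 = (124 + 53554) - 22562 = 53678 - 22562 = 31116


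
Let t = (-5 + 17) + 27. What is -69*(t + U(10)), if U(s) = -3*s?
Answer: -621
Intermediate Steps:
t = 39 (t = 12 + 27 = 39)
-69*(t + U(10)) = -69*(39 - 3*10) = -69*(39 - 30) = -69*9 = -621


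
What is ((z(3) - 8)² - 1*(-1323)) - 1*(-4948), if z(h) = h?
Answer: 6296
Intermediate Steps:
((z(3) - 8)² - 1*(-1323)) - 1*(-4948) = ((3 - 8)² - 1*(-1323)) - 1*(-4948) = ((-5)² + 1323) + 4948 = (25 + 1323) + 4948 = 1348 + 4948 = 6296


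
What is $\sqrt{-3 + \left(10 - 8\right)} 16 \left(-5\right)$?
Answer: $- 80 i \approx - 80.0 i$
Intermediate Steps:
$\sqrt{-3 + \left(10 - 8\right)} 16 \left(-5\right) = \sqrt{-3 + 2} \cdot 16 \left(-5\right) = \sqrt{-1} \cdot 16 \left(-5\right) = i 16 \left(-5\right) = 16 i \left(-5\right) = - 80 i$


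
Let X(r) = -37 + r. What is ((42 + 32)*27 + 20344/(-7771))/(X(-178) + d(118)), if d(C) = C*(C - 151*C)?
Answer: -15506114/16232181365 ≈ -0.00095527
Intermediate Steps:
d(C) = -150*C² (d(C) = C*(-150*C) = -150*C²)
((42 + 32)*27 + 20344/(-7771))/(X(-178) + d(118)) = ((42 + 32)*27 + 20344/(-7771))/((-37 - 178) - 150*118²) = (74*27 + 20344*(-1/7771))/(-215 - 150*13924) = (1998 - 20344/7771)/(-215 - 2088600) = (15506114/7771)/(-2088815) = (15506114/7771)*(-1/2088815) = -15506114/16232181365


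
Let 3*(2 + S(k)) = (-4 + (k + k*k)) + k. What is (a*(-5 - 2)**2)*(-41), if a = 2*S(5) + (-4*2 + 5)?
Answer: -82369/3 ≈ -27456.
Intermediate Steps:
S(k) = -10/3 + k**2/3 + 2*k/3 (S(k) = -2 + ((-4 + (k + k*k)) + k)/3 = -2 + ((-4 + (k + k**2)) + k)/3 = -2 + ((-4 + k + k**2) + k)/3 = -2 + (-4 + k**2 + 2*k)/3 = -2 + (-4/3 + k**2/3 + 2*k/3) = -10/3 + k**2/3 + 2*k/3)
a = 41/3 (a = 2*(-10/3 + (1/3)*5**2 + (2/3)*5) + (-4*2 + 5) = 2*(-10/3 + (1/3)*25 + 10/3) + (-8 + 5) = 2*(-10/3 + 25/3 + 10/3) - 3 = 2*(25/3) - 3 = 50/3 - 3 = 41/3 ≈ 13.667)
(a*(-5 - 2)**2)*(-41) = (41*(-5 - 2)**2/3)*(-41) = ((41/3)*(-7)**2)*(-41) = ((41/3)*49)*(-41) = (2009/3)*(-41) = -82369/3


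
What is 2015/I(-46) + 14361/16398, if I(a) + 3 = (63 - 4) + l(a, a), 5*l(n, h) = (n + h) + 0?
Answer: 27984953/513804 ≈ 54.466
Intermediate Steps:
l(n, h) = h/5 + n/5 (l(n, h) = ((n + h) + 0)/5 = ((h + n) + 0)/5 = (h + n)/5 = h/5 + n/5)
I(a) = 56 + 2*a/5 (I(a) = -3 + ((63 - 4) + (a/5 + a/5)) = -3 + (59 + 2*a/5) = 56 + 2*a/5)
2015/I(-46) + 14361/16398 = 2015/(56 + (⅖)*(-46)) + 14361/16398 = 2015/(56 - 92/5) + 14361*(1/16398) = 2015/(188/5) + 4787/5466 = 2015*(5/188) + 4787/5466 = 10075/188 + 4787/5466 = 27984953/513804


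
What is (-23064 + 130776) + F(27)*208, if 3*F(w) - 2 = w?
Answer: 329168/3 ≈ 1.0972e+5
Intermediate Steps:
F(w) = 2/3 + w/3
(-23064 + 130776) + F(27)*208 = (-23064 + 130776) + (2/3 + (1/3)*27)*208 = 107712 + (2/3 + 9)*208 = 107712 + (29/3)*208 = 107712 + 6032/3 = 329168/3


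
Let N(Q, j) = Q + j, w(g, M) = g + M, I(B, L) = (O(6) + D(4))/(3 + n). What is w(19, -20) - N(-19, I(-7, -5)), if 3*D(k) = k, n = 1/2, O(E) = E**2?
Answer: 22/3 ≈ 7.3333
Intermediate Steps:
n = 1/2 ≈ 0.50000
D(k) = k/3
I(B, L) = 32/3 (I(B, L) = (6**2 + (1/3)*4)/(3 + 1/2) = (36 + 4/3)/(7/2) = (112/3)*(2/7) = 32/3)
w(g, M) = M + g
w(19, -20) - N(-19, I(-7, -5)) = (-20 + 19) - (-19 + 32/3) = -1 - 1*(-25/3) = -1 + 25/3 = 22/3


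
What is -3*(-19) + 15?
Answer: 72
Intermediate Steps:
-3*(-19) + 15 = 57 + 15 = 72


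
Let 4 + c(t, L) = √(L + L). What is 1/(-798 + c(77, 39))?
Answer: -401/321563 - √78/643126 ≈ -0.0012608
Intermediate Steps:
c(t, L) = -4 + √2*√L (c(t, L) = -4 + √(L + L) = -4 + √(2*L) = -4 + √2*√L)
1/(-798 + c(77, 39)) = 1/(-798 + (-4 + √2*√39)) = 1/(-798 + (-4 + √78)) = 1/(-802 + √78)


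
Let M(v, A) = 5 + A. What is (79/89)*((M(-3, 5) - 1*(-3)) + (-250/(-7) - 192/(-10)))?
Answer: 187783/3115 ≈ 60.283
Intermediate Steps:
(79/89)*((M(-3, 5) - 1*(-3)) + (-250/(-7) - 192/(-10))) = (79/89)*(((5 + 5) - 1*(-3)) + (-250/(-7) - 192/(-10))) = (79*(1/89))*((10 + 3) + (-250*(-⅐) - 192*(-⅒))) = 79*(13 + (250/7 + 96/5))/89 = 79*(13 + 1922/35)/89 = (79/89)*(2377/35) = 187783/3115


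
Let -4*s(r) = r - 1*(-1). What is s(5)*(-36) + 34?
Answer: 88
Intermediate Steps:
s(r) = -¼ - r/4 (s(r) = -(r - 1*(-1))/4 = -(r + 1)/4 = -(1 + r)/4 = -¼ - r/4)
s(5)*(-36) + 34 = (-¼ - ¼*5)*(-36) + 34 = (-¼ - 5/4)*(-36) + 34 = -3/2*(-36) + 34 = 54 + 34 = 88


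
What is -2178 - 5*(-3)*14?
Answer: -1968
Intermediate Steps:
-2178 - 5*(-3)*14 = -2178 + 15*14 = -2178 + 210 = -1968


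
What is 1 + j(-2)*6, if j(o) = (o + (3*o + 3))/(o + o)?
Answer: 17/2 ≈ 8.5000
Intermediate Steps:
j(o) = (3 + 4*o)/(2*o) (j(o) = (o + (3 + 3*o))/((2*o)) = (3 + 4*o)*(1/(2*o)) = (3 + 4*o)/(2*o))
1 + j(-2)*6 = 1 + (2 + (3/2)/(-2))*6 = 1 + (2 + (3/2)*(-½))*6 = 1 + (2 - ¾)*6 = 1 + (5/4)*6 = 1 + 15/2 = 17/2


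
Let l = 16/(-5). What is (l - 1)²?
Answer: 441/25 ≈ 17.640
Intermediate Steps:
l = -16/5 (l = 16*(-⅕) = -16/5 ≈ -3.2000)
(l - 1)² = (-16/5 - 1)² = (-21/5)² = 441/25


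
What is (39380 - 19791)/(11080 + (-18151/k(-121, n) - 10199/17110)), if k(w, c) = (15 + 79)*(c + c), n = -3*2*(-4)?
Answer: 756138534240/427511482051 ≈ 1.7687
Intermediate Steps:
n = 24 (n = -6*(-4) = 24)
k(w, c) = 188*c (k(w, c) = 94*(2*c) = 188*c)
(39380 - 19791)/(11080 + (-18151/k(-121, n) - 10199/17110)) = (39380 - 19791)/(11080 + (-18151/(188*24) - 10199/17110)) = 19589/(11080 + (-18151/4512 - 10199*1/17110)) = 19589/(11080 + (-18151*1/4512 - 10199/17110)) = 19589/(11080 + (-18151/4512 - 10199/17110)) = 19589/(11080 - 178290749/38600160) = 19589/(427511482051/38600160) = 19589*(38600160/427511482051) = 756138534240/427511482051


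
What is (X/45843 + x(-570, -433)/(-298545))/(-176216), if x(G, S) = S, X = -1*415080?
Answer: 41300069527/803909047807320 ≈ 5.1374e-5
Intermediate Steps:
X = -415080
(X/45843 + x(-570, -433)/(-298545))/(-176216) = (-415080/45843 - 433/(-298545))/(-176216) = (-415080*1/45843 - 433*(-1/298545))*(-1/176216) = (-138360/15281 + 433/298545)*(-1/176216) = -41300069527/4562066145*(-1/176216) = 41300069527/803909047807320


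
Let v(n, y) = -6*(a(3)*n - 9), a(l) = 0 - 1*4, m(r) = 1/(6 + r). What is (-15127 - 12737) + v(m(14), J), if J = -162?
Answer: -139044/5 ≈ -27809.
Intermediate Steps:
a(l) = -4 (a(l) = 0 - 4 = -4)
v(n, y) = 54 + 24*n (v(n, y) = -6*(-4*n - 9) = -6*(-9 - 4*n) = 54 + 24*n)
(-15127 - 12737) + v(m(14), J) = (-15127 - 12737) + (54 + 24/(6 + 14)) = -27864 + (54 + 24/20) = -27864 + (54 + 24*(1/20)) = -27864 + (54 + 6/5) = -27864 + 276/5 = -139044/5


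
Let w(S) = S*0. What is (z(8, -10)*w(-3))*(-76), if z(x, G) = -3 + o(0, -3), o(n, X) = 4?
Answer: 0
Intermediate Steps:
w(S) = 0
z(x, G) = 1 (z(x, G) = -3 + 4 = 1)
(z(8, -10)*w(-3))*(-76) = (1*0)*(-76) = 0*(-76) = 0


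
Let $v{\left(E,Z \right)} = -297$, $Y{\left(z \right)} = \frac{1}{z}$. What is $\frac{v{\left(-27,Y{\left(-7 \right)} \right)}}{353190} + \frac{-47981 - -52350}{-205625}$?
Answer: $- \frac{106943849}{4841646250} \approx -0.022088$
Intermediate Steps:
$\frac{v{\left(-27,Y{\left(-7 \right)} \right)}}{353190} + \frac{-47981 - -52350}{-205625} = - \frac{297}{353190} + \frac{-47981 - -52350}{-205625} = \left(-297\right) \frac{1}{353190} + \left(-47981 + 52350\right) \left(- \frac{1}{205625}\right) = - \frac{99}{117730} + 4369 \left(- \frac{1}{205625}\right) = - \frac{99}{117730} - \frac{4369}{205625} = - \frac{106943849}{4841646250}$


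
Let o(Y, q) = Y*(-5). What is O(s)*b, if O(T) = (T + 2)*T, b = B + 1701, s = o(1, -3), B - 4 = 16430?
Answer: 272025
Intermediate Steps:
B = 16434 (B = 4 + 16430 = 16434)
o(Y, q) = -5*Y
s = -5 (s = -5*1 = -5)
b = 18135 (b = 16434 + 1701 = 18135)
O(T) = T*(2 + T) (O(T) = (2 + T)*T = T*(2 + T))
O(s)*b = -5*(2 - 5)*18135 = -5*(-3)*18135 = 15*18135 = 272025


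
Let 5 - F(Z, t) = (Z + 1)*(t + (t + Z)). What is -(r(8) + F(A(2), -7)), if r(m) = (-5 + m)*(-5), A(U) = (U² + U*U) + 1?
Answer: -40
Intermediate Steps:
A(U) = 1 + 2*U² (A(U) = (U² + U²) + 1 = 2*U² + 1 = 1 + 2*U²)
r(m) = 25 - 5*m
F(Z, t) = 5 - (1 + Z)*(Z + 2*t) (F(Z, t) = 5 - (Z + 1)*(t + (t + Z)) = 5 - (1 + Z)*(t + (Z + t)) = 5 - (1 + Z)*(Z + 2*t))
-(r(8) + F(A(2), -7)) = -((25 - 5*8) + (5 - (1 + 2*2²) - (1 + 2*2²)² - 2*(-7) - 2*(1 + 2*2²)*(-7))) = -((25 - 40) + (5 - (1 + 2*4) - (1 + 2*4)² + 14 - 2*(1 + 2*4)*(-7))) = -(-15 + (5 - (1 + 8) - (1 + 8)² + 14 - 2*(1 + 8)*(-7))) = -(-15 + (5 - 1*9 - 1*9² + 14 - 2*9*(-7))) = -(-15 + (5 - 9 - 1*81 + 14 + 126)) = -(-15 + (5 - 9 - 81 + 14 + 126)) = -(-15 + 55) = -1*40 = -40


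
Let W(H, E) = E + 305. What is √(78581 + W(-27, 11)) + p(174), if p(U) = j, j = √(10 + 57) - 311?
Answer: -311 + √67 + 17*√273 ≈ -21.929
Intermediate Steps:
j = -311 + √67 (j = √67 - 311 = -311 + √67 ≈ -302.81)
p(U) = -311 + √67
W(H, E) = 305 + E
√(78581 + W(-27, 11)) + p(174) = √(78581 + (305 + 11)) + (-311 + √67) = √(78581 + 316) + (-311 + √67) = √78897 + (-311 + √67) = 17*√273 + (-311 + √67) = -311 + √67 + 17*√273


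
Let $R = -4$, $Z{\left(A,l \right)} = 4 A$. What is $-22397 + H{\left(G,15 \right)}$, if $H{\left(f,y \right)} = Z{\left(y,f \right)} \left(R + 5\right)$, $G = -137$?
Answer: $-22337$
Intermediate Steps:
$H{\left(f,y \right)} = 4 y$ ($H{\left(f,y \right)} = 4 y \left(-4 + 5\right) = 4 y 1 = 4 y$)
$-22397 + H{\left(G,15 \right)} = -22397 + 4 \cdot 15 = -22397 + 60 = -22337$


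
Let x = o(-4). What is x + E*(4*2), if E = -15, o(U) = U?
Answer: -124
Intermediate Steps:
x = -4
x + E*(4*2) = -4 - 60*2 = -4 - 15*8 = -4 - 120 = -124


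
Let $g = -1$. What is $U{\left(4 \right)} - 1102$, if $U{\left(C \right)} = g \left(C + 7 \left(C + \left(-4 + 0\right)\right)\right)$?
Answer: $-1106$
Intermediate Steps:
$U{\left(C \right)} = 28 - 8 C$ ($U{\left(C \right)} = - (C + 7 \left(C + \left(-4 + 0\right)\right)) = - (C + 7 \left(C - 4\right)) = - (C + 7 \left(-4 + C\right)) = - (C + \left(-28 + 7 C\right)) = - (-28 + 8 C) = 28 - 8 C$)
$U{\left(4 \right)} - 1102 = \left(28 - 32\right) - 1102 = -4 - 1102 = -1106$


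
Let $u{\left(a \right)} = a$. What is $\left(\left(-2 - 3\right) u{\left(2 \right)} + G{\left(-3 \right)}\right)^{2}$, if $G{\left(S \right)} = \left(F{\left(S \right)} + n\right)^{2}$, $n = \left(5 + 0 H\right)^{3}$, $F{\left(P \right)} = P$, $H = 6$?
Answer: $221235876$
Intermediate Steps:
$n = 125$ ($n = \left(5 + 0 \cdot 6\right)^{3} = \left(5 + 0\right)^{3} = 5^{3} = 125$)
$G{\left(S \right)} = \left(125 + S\right)^{2}$ ($G{\left(S \right)} = \left(S + 125\right)^{2} = \left(125 + S\right)^{2}$)
$\left(\left(-2 - 3\right) u{\left(2 \right)} + G{\left(-3 \right)}\right)^{2} = \left(\left(-2 - 3\right) 2 + \left(125 - 3\right)^{2}\right)^{2} = \left(\left(-5\right) 2 + 122^{2}\right)^{2} = \left(-10 + 14884\right)^{2} = 14874^{2} = 221235876$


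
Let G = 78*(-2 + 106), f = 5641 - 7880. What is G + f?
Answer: 5873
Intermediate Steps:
f = -2239
G = 8112 (G = 78*104 = 8112)
G + f = 8112 - 2239 = 5873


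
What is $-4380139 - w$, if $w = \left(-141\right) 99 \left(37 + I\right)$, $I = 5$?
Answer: $-3793861$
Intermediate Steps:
$w = -586278$ ($w = \left(-141\right) 99 \left(37 + 5\right) = \left(-13959\right) 42 = -586278$)
$-4380139 - w = -4380139 - -586278 = -4380139 + 586278 = -3793861$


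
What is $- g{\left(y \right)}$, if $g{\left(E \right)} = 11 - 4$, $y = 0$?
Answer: $-7$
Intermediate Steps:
$g{\left(E \right)} = 7$
$- g{\left(y \right)} = \left(-1\right) 7 = -7$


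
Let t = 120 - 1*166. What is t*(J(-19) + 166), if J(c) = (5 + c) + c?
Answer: -6118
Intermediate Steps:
J(c) = 5 + 2*c
t = -46 (t = 120 - 166 = -46)
t*(J(-19) + 166) = -46*((5 + 2*(-19)) + 166) = -46*((5 - 38) + 166) = -46*(-33 + 166) = -46*133 = -6118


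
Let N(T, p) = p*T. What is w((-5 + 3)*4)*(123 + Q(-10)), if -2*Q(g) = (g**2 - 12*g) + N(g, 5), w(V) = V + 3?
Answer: -190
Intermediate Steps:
N(T, p) = T*p
w(V) = 3 + V
Q(g) = -g**2/2 + 7*g/2 (Q(g) = -((g**2 - 12*g) + g*5)/2 = -((g**2 - 12*g) + 5*g)/2 = -(g**2 - 7*g)/2 = -g**2/2 + 7*g/2)
w((-5 + 3)*4)*(123 + Q(-10)) = (3 + (-5 + 3)*4)*(123 + (1/2)*(-10)*(7 - 1*(-10))) = (3 - 2*4)*(123 + (1/2)*(-10)*(7 + 10)) = (3 - 8)*(123 + (1/2)*(-10)*17) = -5*(123 - 85) = -5*38 = -190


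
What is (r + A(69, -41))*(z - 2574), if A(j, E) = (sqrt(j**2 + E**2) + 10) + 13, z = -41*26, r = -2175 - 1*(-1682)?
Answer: 1710800 - 3640*sqrt(6442) ≈ 1.4186e+6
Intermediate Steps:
r = -493 (r = -2175 + 1682 = -493)
z = -1066
A(j, E) = 23 + sqrt(E**2 + j**2) (A(j, E) = (sqrt(E**2 + j**2) + 10) + 13 = (10 + sqrt(E**2 + j**2)) + 13 = 23 + sqrt(E**2 + j**2))
(r + A(69, -41))*(z - 2574) = (-493 + (23 + sqrt((-41)**2 + 69**2)))*(-1066 - 2574) = (-493 + (23 + sqrt(1681 + 4761)))*(-3640) = (-493 + (23 + sqrt(6442)))*(-3640) = (-470 + sqrt(6442))*(-3640) = 1710800 - 3640*sqrt(6442)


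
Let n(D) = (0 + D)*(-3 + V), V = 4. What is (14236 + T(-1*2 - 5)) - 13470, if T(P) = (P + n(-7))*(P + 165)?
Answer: -1446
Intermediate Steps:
n(D) = D (n(D) = (0 + D)*(-3 + 4) = D*1 = D)
T(P) = (-7 + P)*(165 + P) (T(P) = (P - 7)*(P + 165) = (-7 + P)*(165 + P))
(14236 + T(-1*2 - 5)) - 13470 = (14236 + (-1155 + (-1*2 - 5)² + 158*(-1*2 - 5))) - 13470 = (14236 + (-1155 + (-2 - 5)² + 158*(-2 - 5))) - 13470 = (14236 + (-1155 + (-7)² + 158*(-7))) - 13470 = (14236 + (-1155 + 49 - 1106)) - 13470 = (14236 - 2212) - 13470 = 12024 - 13470 = -1446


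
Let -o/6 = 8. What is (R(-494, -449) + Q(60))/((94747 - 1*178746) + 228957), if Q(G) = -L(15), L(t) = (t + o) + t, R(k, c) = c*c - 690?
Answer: 200929/144958 ≈ 1.3861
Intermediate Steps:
o = -48 (o = -6*8 = -48)
R(k, c) = -690 + c² (R(k, c) = c² - 690 = -690 + c²)
L(t) = -48 + 2*t (L(t) = (t - 48) + t = (-48 + t) + t = -48 + 2*t)
Q(G) = 18 (Q(G) = -(-48 + 2*15) = -(-48 + 30) = -1*(-18) = 18)
(R(-494, -449) + Q(60))/((94747 - 1*178746) + 228957) = ((-690 + (-449)²) + 18)/((94747 - 1*178746) + 228957) = ((-690 + 201601) + 18)/((94747 - 178746) + 228957) = (200911 + 18)/(-83999 + 228957) = 200929/144958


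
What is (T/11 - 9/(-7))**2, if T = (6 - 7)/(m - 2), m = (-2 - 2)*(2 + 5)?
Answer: 8862529/5336100 ≈ 1.6609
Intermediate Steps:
m = -28 (m = -4*7 = -28)
T = 1/30 (T = (6 - 7)/(-28 - 2) = -1/(-30) = -1*(-1/30) = 1/30 ≈ 0.033333)
(T/11 - 9/(-7))**2 = ((1/30)/11 - 9/(-7))**2 = ((1/30)*(1/11) - 9*(-1/7))**2 = (1/330 + 9/7)**2 = (2977/2310)**2 = 8862529/5336100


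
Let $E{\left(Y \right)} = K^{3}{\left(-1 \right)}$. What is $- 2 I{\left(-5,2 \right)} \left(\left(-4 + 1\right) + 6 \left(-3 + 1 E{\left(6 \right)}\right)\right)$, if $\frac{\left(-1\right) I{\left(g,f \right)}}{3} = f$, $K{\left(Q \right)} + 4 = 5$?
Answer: $-180$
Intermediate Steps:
$K{\left(Q \right)} = 1$ ($K{\left(Q \right)} = -4 + 5 = 1$)
$I{\left(g,f \right)} = - 3 f$
$E{\left(Y \right)} = 1$ ($E{\left(Y \right)} = 1^{3} = 1$)
$- 2 I{\left(-5,2 \right)} \left(\left(-4 + 1\right) + 6 \left(-3 + 1 E{\left(6 \right)}\right)\right) = - 2 \left(\left(-3\right) 2\right) \left(\left(-4 + 1\right) + 6 \left(-3 + 1 \cdot 1\right)\right) = \left(-2\right) \left(-6\right) \left(-3 + 6 \left(-3 + 1\right)\right) = 12 \left(-3 + 6 \left(-2\right)\right) = 12 \left(-3 - 12\right) = 12 \left(-15\right) = -180$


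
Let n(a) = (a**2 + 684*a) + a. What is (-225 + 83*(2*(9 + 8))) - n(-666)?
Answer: 15251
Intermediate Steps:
n(a) = a**2 + 685*a
(-225 + 83*(2*(9 + 8))) - n(-666) = (-225 + 83*(2*(9 + 8))) - (-666)*(685 - 666) = (-225 + 83*(2*17)) - (-666)*19 = (-225 + 83*34) - 1*(-12654) = (-225 + 2822) + 12654 = 2597 + 12654 = 15251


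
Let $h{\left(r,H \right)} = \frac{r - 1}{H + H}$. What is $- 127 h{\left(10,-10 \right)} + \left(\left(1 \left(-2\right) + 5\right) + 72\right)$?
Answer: $\frac{2643}{20} \approx 132.15$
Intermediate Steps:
$h{\left(r,H \right)} = \frac{-1 + r}{2 H}$
$- 127 h{\left(10,-10 \right)} + \left(\left(1 \left(-2\right) + 5\right) + 72\right) = - 127 \frac{-1 + 10}{2 \left(-10\right)} + \left(\left(1 \left(-2\right) + 5\right) + 72\right) = - 127 \cdot \frac{1}{2} \left(- \frac{1}{10}\right) 9 + \left(\left(-2 + 5\right) + 72\right) = \left(-127\right) \left(- \frac{9}{20}\right) + \left(3 + 72\right) = \frac{1143}{20} + 75 = \frac{2643}{20}$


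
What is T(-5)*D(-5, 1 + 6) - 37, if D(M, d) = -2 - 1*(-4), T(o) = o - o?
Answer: -37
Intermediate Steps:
T(o) = 0
D(M, d) = 2 (D(M, d) = -2 + 4 = 2)
T(-5)*D(-5, 1 + 6) - 37 = 0*2 - 37 = 0 - 37 = -37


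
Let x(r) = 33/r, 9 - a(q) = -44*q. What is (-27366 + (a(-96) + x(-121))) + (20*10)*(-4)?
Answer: -356194/11 ≈ -32381.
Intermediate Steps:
a(q) = 9 + 44*q (a(q) = 9 - (-44)*q = 9 + 44*q)
(-27366 + (a(-96) + x(-121))) + (20*10)*(-4) = (-27366 + ((9 + 44*(-96)) + 33/(-121))) + (20*10)*(-4) = (-27366 + ((9 - 4224) + 33*(-1/121))) + 200*(-4) = (-27366 + (-4215 - 3/11)) - 800 = (-27366 - 46368/11) - 800 = -347394/11 - 800 = -356194/11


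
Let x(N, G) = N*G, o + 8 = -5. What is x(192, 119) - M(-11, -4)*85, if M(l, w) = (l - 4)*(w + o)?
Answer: 1173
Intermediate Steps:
o = -13 (o = -8 - 5 = -13)
x(N, G) = G*N
M(l, w) = (-13 + w)*(-4 + l) (M(l, w) = (l - 4)*(w - 13) = (-4 + l)*(-13 + w) = (-13 + w)*(-4 + l))
x(192, 119) - M(-11, -4)*85 = 119*192 - (52 - 13*(-11) - 4*(-4) - 11*(-4))*85 = 22848 - (52 + 143 + 16 + 44)*85 = 22848 - 255*85 = 22848 - 1*21675 = 22848 - 21675 = 1173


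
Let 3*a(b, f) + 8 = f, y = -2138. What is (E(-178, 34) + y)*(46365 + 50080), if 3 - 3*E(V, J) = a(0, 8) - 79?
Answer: -610689740/3 ≈ -2.0356e+8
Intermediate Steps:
a(b, f) = -8/3 + f/3
E(V, J) = 82/3 (E(V, J) = 1 - ((-8/3 + (⅓)*8) - 79)/3 = 1 - ((-8/3 + 8/3) - 79)/3 = 1 - (0 - 79)/3 = 1 - ⅓*(-79) = 1 + 79/3 = 82/3)
(E(-178, 34) + y)*(46365 + 50080) = (82/3 - 2138)*(46365 + 50080) = -6332/3*96445 = -610689740/3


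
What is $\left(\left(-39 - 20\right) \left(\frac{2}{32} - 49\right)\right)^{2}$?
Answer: $\frac{2134162809}{256} \approx 8.3366 \cdot 10^{6}$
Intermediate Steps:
$\left(\left(-39 - 20\right) \left(\frac{2}{32} - 49\right)\right)^{2} = \left(- 59 \left(2 \cdot \frac{1}{32} - 49\right)\right)^{2} = \left(- 59 \left(\frac{1}{16} - 49\right)\right)^{2} = \left(\left(-59\right) \left(- \frac{783}{16}\right)\right)^{2} = \left(\frac{46197}{16}\right)^{2} = \frac{2134162809}{256}$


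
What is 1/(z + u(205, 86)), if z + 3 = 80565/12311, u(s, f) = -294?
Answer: -12311/3575802 ≈ -0.0034429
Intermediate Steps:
z = 43632/12311 (z = -3 + 80565/12311 = 43632/12311 ≈ 3.5441)
1/(z + u(205, 86)) = 1/(43632/12311 - 294) = 1/(-3575802/12311) = -12311/3575802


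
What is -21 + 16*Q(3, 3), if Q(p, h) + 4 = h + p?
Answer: 11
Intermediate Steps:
Q(p, h) = -4 + h + p (Q(p, h) = -4 + (h + p) = -4 + h + p)
-21 + 16*Q(3, 3) = -21 + 16*(-4 + 3 + 3) = -21 + 16*2 = -21 + 32 = 11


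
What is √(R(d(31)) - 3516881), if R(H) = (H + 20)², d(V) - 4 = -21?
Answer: 2*I*√879218 ≈ 1875.3*I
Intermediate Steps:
d(V) = -17 (d(V) = 4 - 21 = -17)
R(H) = (20 + H)²
√(R(d(31)) - 3516881) = √((20 - 17)² - 3516881) = √(3² - 3516881) = √(9 - 3516881) = √(-3516872) = 2*I*√879218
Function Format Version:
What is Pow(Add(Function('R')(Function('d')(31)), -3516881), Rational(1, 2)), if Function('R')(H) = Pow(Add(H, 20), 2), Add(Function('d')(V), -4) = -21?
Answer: Mul(2, I, Pow(879218, Rational(1, 2))) ≈ Mul(1875.3, I)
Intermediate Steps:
Function('d')(V) = -17 (Function('d')(V) = Add(4, -21) = -17)
Function('R')(H) = Pow(Add(20, H), 2)
Pow(Add(Function('R')(Function('d')(31)), -3516881), Rational(1, 2)) = Pow(Add(Pow(Add(20, -17), 2), -3516881), Rational(1, 2)) = Pow(Add(Pow(3, 2), -3516881), Rational(1, 2)) = Pow(Add(9, -3516881), Rational(1, 2)) = Pow(-3516872, Rational(1, 2)) = Mul(2, I, Pow(879218, Rational(1, 2)))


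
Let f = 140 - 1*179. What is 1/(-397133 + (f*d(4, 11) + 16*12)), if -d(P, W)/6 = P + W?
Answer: -1/393431 ≈ -2.5417e-6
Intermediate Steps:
d(P, W) = -6*P - 6*W (d(P, W) = -6*(P + W) = -6*P - 6*W)
f = -39 (f = 140 - 179 = -39)
1/(-397133 + (f*d(4, 11) + 16*12)) = 1/(-397133 + (-39*(-6*4 - 6*11) + 16*12)) = 1/(-397133 + (-39*(-24 - 66) + 192)) = 1/(-397133 + (-39*(-90) + 192)) = 1/(-397133 + (3510 + 192)) = 1/(-397133 + 3702) = 1/(-393431) = -1/393431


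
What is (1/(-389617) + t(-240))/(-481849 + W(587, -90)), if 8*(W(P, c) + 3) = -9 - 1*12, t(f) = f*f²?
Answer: 43088523264008/1501910027429 ≈ 28.689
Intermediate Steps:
t(f) = f³
W(P, c) = -45/8 (W(P, c) = -3 + (-9 - 1*12)/8 = -3 + (-9 - 12)/8 = -3 + (⅛)*(-21) = -3 - 21/8 = -45/8)
(1/(-389617) + t(-240))/(-481849 + W(587, -90)) = (1/(-389617) + (-240)³)/(-481849 - 45/8) = (-1/389617 - 13824000)/(-3854837/8) = -5386065408001/389617*(-8/3854837) = 43088523264008/1501910027429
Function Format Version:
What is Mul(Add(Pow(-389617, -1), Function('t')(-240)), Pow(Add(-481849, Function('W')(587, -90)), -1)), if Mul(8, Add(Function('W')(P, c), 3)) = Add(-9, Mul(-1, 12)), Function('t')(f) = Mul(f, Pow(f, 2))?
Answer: Rational(43088523264008, 1501910027429) ≈ 28.689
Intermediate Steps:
Function('t')(f) = Pow(f, 3)
Function('W')(P, c) = Rational(-45, 8) (Function('W')(P, c) = Add(-3, Mul(Rational(1, 8), Add(-9, Mul(-1, 12)))) = Add(-3, Mul(Rational(1, 8), Add(-9, -12))) = Add(-3, Mul(Rational(1, 8), -21)) = Add(-3, Rational(-21, 8)) = Rational(-45, 8))
Mul(Add(Pow(-389617, -1), Function('t')(-240)), Pow(Add(-481849, Function('W')(587, -90)), -1)) = Mul(Add(Pow(-389617, -1), Pow(-240, 3)), Pow(Add(-481849, Rational(-45, 8)), -1)) = Mul(Add(Rational(-1, 389617), -13824000), Pow(Rational(-3854837, 8), -1)) = Mul(Rational(-5386065408001, 389617), Rational(-8, 3854837)) = Rational(43088523264008, 1501910027429)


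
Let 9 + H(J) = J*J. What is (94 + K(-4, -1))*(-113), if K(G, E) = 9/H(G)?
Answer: -75371/7 ≈ -10767.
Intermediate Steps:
H(J) = -9 + J² (H(J) = -9 + J*J = -9 + J²)
K(G, E) = 9/(-9 + G²)
(94 + K(-4, -1))*(-113) = (94 + 9/(-9 + (-4)²))*(-113) = (94 + 9/(-9 + 16))*(-113) = (94 + 9/7)*(-113) = (667/7)*(-113) = -75371/7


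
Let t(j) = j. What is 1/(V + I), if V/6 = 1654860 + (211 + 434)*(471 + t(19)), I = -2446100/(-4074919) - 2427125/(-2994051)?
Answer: 12200515306869/144276722954853013715 ≈ 8.4563e-8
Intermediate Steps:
I = 17214085928975/12200515306869 (I = -2446100*(-1/4074919) - 2427125*(-1/2994051) = 2446100/4074919 + 2427125/2994051 = 17214085928975/12200515306869 ≈ 1.4109)
V = 11825460 (V = 6*(1654860 + (211 + 434)*(471 + 19)) = 6*(1654860 + 645*490) = 6*(1654860 + 316050) = 6*1970910 = 11825460)
1/(V + I) = 1/(11825460 + 17214085928975/12200515306869) = 1/(144276722954853013715/12200515306869) = 12200515306869/144276722954853013715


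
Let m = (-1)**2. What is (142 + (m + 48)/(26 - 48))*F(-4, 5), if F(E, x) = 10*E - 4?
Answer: -6150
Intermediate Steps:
F(E, x) = -4 + 10*E
m = 1
(142 + (m + 48)/(26 - 48))*F(-4, 5) = (142 + (1 + 48)/(26 - 48))*(-4 + 10*(-4)) = (142 + 49/(-22))*(-4 - 40) = (142 + 49*(-1/22))*(-44) = (142 - 49/22)*(-44) = (3075/22)*(-44) = -6150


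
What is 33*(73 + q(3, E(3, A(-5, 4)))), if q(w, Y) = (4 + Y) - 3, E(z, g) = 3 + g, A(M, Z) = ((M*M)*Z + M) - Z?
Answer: 5544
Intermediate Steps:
A(M, Z) = M - Z + Z*M² (A(M, Z) = (M²*Z + M) - Z = (Z*M² + M) - Z = (M + Z*M²) - Z = M - Z + Z*M²)
q(w, Y) = 1 + Y
33*(73 + q(3, E(3, A(-5, 4)))) = 33*(73 + (1 + (3 + (-5 - 1*4 + 4*(-5)²)))) = 33*(73 + (1 + (3 + (-5 - 4 + 4*25)))) = 33*(73 + (1 + (3 + (-5 - 4 + 100)))) = 33*(73 + (1 + (3 + 91))) = 33*(73 + (1 + 94)) = 33*(73 + 95) = 33*168 = 5544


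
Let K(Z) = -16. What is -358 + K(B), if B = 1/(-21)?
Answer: -374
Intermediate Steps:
B = -1/21 ≈ -0.047619
-358 + K(B) = -358 - 16 = -374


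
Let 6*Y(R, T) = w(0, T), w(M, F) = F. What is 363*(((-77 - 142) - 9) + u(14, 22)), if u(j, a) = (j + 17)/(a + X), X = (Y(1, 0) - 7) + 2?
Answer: -1395735/17 ≈ -82102.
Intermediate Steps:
Y(R, T) = T/6
X = -5 (X = ((1/6)*0 - 7) + 2 = (0 - 7) + 2 = -7 + 2 = -5)
u(j, a) = (17 + j)/(-5 + a) (u(j, a) = (j + 17)/(a - 5) = (17 + j)/(-5 + a))
363*(((-77 - 142) - 9) + u(14, 22)) = 363*(((-77 - 142) - 9) + (17 + 14)/(-5 + 22)) = 363*((-219 - 9) + 31/17) = 363*(-228 + (1/17)*31) = 363*(-228 + 31/17) = 363*(-3845/17) = -1395735/17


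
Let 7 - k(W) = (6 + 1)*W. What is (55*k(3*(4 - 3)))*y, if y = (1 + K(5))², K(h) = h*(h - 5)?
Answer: -770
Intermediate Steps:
K(h) = h*(-5 + h)
k(W) = 7 - 7*W (k(W) = 7 - (6 + 1)*W = 7 - 7*W)
y = 1 (y = (1 + 5*(-5 + 5))² = (1 + 5*0)² = (1 + 0)² = 1² = 1)
(55*k(3*(4 - 3)))*y = (55*(7 - 21*(4 - 3)))*1 = (55*(7 - 21))*1 = (55*(-14))*1 = -770*1 = -770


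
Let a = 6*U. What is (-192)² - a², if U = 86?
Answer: -229392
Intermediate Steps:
a = 516 (a = 6*86 = 516)
(-192)² - a² = (-192)² - 1*516² = 36864 - 1*266256 = 36864 - 266256 = -229392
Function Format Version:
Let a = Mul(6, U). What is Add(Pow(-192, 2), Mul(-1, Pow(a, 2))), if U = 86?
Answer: -229392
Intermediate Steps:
a = 516 (a = Mul(6, 86) = 516)
Add(Pow(-192, 2), Mul(-1, Pow(a, 2))) = Add(Pow(-192, 2), Mul(-1, Pow(516, 2))) = Add(36864, Mul(-1, 266256)) = Add(36864, -266256) = -229392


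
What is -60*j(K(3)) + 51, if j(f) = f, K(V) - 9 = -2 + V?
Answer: -549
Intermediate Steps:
K(V) = 7 + V (K(V) = 9 + (-2 + V) = 7 + V)
-60*j(K(3)) + 51 = -60*(7 + 3) + 51 = -60*10 + 51 = -600 + 51 = -549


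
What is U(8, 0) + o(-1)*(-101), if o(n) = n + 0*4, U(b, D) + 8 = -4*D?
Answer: 93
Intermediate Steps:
U(b, D) = -8 - 4*D
o(n) = n (o(n) = n + 0 = n)
U(8, 0) + o(-1)*(-101) = (-8 - 4*0) - 1*(-101) = (-8 + 0) + 101 = -8 + 101 = 93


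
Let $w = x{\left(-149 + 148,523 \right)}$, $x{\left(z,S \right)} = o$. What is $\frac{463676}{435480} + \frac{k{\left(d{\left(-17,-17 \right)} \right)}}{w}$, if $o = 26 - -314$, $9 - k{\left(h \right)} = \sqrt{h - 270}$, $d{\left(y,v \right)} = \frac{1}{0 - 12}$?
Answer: $\frac{212591}{194820} - \frac{i \sqrt{9723}}{2040} \approx 1.0912 - 0.048336 i$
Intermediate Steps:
$d{\left(y,v \right)} = - \frac{1}{12}$ ($d{\left(y,v \right)} = \frac{1}{-12} = - \frac{1}{12}$)
$k{\left(h \right)} = 9 - \sqrt{-270 + h}$ ($k{\left(h \right)} = 9 - \sqrt{h - 270} = 9 - \sqrt{-270 + h}$)
$o = 340$ ($o = 26 + 314 = 340$)
$x{\left(z,S \right)} = 340$
$w = 340$
$\frac{463676}{435480} + \frac{k{\left(d{\left(-17,-17 \right)} \right)}}{w} = \frac{463676}{435480} + \frac{9 - \sqrt{-270 - \frac{1}{12}}}{340} = 463676 \cdot \frac{1}{435480} + \left(9 - \sqrt{- \frac{3241}{12}}\right) \frac{1}{340} = \frac{6101}{5730} + \left(9 - \frac{i \sqrt{9723}}{6}\right) \frac{1}{340} = \frac{6101}{5730} + \left(\frac{9}{340} - \frac{i \sqrt{9723}}{2040}\right) = \frac{212591}{194820} - \frac{i \sqrt{9723}}{2040}$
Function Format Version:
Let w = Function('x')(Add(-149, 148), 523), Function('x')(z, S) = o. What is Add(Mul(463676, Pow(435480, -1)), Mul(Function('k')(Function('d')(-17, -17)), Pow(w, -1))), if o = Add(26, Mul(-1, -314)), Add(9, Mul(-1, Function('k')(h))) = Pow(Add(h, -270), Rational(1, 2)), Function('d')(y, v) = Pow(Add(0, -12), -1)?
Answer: Add(Rational(212591, 194820), Mul(Rational(-1, 2040), I, Pow(9723, Rational(1, 2)))) ≈ Add(1.0912, Mul(-0.048336, I))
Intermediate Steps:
Function('d')(y, v) = Rational(-1, 12) (Function('d')(y, v) = Pow(-12, -1) = Rational(-1, 12))
Function('k')(h) = Add(9, Mul(-1, Pow(Add(-270, h), Rational(1, 2)))) (Function('k')(h) = Add(9, Mul(-1, Pow(Add(h, -270), Rational(1, 2)))) = Add(9, Mul(-1, Pow(Add(-270, h), Rational(1, 2)))))
o = 340 (o = Add(26, 314) = 340)
Function('x')(z, S) = 340
w = 340
Add(Mul(463676, Pow(435480, -1)), Mul(Function('k')(Function('d')(-17, -17)), Pow(w, -1))) = Add(Mul(463676, Pow(435480, -1)), Mul(Add(9, Mul(-1, Pow(Add(-270, Rational(-1, 12)), Rational(1, 2)))), Pow(340, -1))) = Add(Mul(463676, Rational(1, 435480)), Mul(Add(9, Mul(-1, Pow(Rational(-3241, 12), Rational(1, 2)))), Rational(1, 340))) = Add(Rational(6101, 5730), Mul(Add(9, Mul(-1, Mul(Rational(1, 6), I, Pow(9723, Rational(1, 2))))), Rational(1, 340))) = Add(Rational(6101, 5730), Mul(Add(9, Mul(Rational(-1, 6), I, Pow(9723, Rational(1, 2)))), Rational(1, 340))) = Add(Rational(6101, 5730), Add(Rational(9, 340), Mul(Rational(-1, 2040), I, Pow(9723, Rational(1, 2))))) = Add(Rational(212591, 194820), Mul(Rational(-1, 2040), I, Pow(9723, Rational(1, 2))))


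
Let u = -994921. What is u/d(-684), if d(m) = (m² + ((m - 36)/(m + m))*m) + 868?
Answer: -994921/468364 ≈ -2.1242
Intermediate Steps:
d(m) = 850 + m² + m/2 (d(m) = (m² + ((-36 + m)/((2*m)))*m) + 868 = (m² + ((-36 + m)*(1/(2*m)))*m) + 868 = (m² + ((-36 + m)/(2*m))*m) + 868 = (m² + (-18 + m/2)) + 868 = (-18 + m² + m/2) + 868 = 850 + m² + m/2)
u/d(-684) = -994921/(850 + (-684)² + (½)*(-684)) = -994921/(850 + 467856 - 342) = -994921/468364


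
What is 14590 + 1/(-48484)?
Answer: 707381559/48484 ≈ 14590.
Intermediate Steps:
14590 + 1/(-48484) = 14590 - 1/48484 = 707381559/48484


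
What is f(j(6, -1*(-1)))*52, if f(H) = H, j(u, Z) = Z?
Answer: 52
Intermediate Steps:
f(j(6, -1*(-1)))*52 = -1*(-1)*52 = 1*52 = 52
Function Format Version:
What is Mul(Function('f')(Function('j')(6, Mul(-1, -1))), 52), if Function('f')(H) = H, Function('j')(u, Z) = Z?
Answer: 52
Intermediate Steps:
Mul(Function('f')(Function('j')(6, Mul(-1, -1))), 52) = Mul(Mul(-1, -1), 52) = Mul(1, 52) = 52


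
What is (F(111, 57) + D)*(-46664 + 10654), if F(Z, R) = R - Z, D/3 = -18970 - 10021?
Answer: 3133842270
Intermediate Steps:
D = -86973 (D = 3*(-18970 - 10021) = 3*(-28991) = -86973)
(F(111, 57) + D)*(-46664 + 10654) = ((57 - 1*111) - 86973)*(-46664 + 10654) = ((57 - 111) - 86973)*(-36010) = (-54 - 86973)*(-36010) = -87027*(-36010) = 3133842270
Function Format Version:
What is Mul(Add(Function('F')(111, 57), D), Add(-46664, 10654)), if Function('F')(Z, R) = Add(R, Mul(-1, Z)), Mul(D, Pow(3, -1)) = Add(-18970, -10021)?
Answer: 3133842270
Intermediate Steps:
D = -86973 (D = Mul(3, Add(-18970, -10021)) = Mul(3, -28991) = -86973)
Mul(Add(Function('F')(111, 57), D), Add(-46664, 10654)) = Mul(Add(Add(57, Mul(-1, 111)), -86973), Add(-46664, 10654)) = Mul(Add(Add(57, -111), -86973), -36010) = Mul(Add(-54, -86973), -36010) = Mul(-87027, -36010) = 3133842270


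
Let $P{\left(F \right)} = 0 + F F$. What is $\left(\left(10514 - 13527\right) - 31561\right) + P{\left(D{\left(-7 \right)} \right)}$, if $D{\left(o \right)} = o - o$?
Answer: $-34574$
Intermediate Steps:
$D{\left(o \right)} = 0$
$P{\left(F \right)} = F^{2}$ ($P{\left(F \right)} = 0 + F^{2} = F^{2}$)
$\left(\left(10514 - 13527\right) - 31561\right) + P{\left(D{\left(-7 \right)} \right)} = \left(\left(10514 - 13527\right) - 31561\right) + 0^{2} = \left(\left(10514 - 13527\right) - 31561\right) + 0 = \left(-3013 - 31561\right) + 0 = -34574 + 0 = -34574$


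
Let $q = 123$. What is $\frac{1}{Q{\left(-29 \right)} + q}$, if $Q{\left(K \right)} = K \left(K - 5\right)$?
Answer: $\frac{1}{1109} \approx 0.00090171$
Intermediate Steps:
$Q{\left(K \right)} = K \left(-5 + K\right)$
$\frac{1}{Q{\left(-29 \right)} + q} = \frac{1}{- 29 \left(-5 - 29\right) + 123} = \frac{1}{\left(-29\right) \left(-34\right) + 123} = \frac{1}{986 + 123} = \frac{1}{1109}$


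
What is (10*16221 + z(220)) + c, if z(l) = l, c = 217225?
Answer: 379655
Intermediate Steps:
(10*16221 + z(220)) + c = (10*16221 + 220) + 217225 = (162210 + 220) + 217225 = 162430 + 217225 = 379655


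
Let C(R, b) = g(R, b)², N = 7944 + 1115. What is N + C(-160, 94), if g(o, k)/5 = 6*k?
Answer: 7961459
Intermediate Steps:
N = 9059
g(o, k) = 30*k (g(o, k) = 5*(6*k) = 30*k)
C(R, b) = 900*b² (C(R, b) = (30*b)² = 900*b²)
N + C(-160, 94) = 9059 + 900*94² = 9059 + 900*8836 = 9059 + 7952400 = 7961459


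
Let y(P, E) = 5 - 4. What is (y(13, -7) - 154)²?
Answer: 23409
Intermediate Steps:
y(P, E) = 1
(y(13, -7) - 154)² = (1 - 154)² = (-153)² = 23409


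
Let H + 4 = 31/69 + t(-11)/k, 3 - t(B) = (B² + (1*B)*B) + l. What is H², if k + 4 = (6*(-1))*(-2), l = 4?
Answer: 350700529/304704 ≈ 1151.0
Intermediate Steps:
k = 8 (k = -4 + (6*(-1))*(-2) = -4 - 6*(-2) = -4 + 12 = 8)
t(B) = -1 - 2*B² (t(B) = 3 - ((B² + (1*B)*B) + 4) = 3 - ((B² + B*B) + 4) = 3 - ((B² + B²) + 4) = 3 - (2*B² + 4) = 3 - (4 + 2*B²) = 3 + (-4 - 2*B²) = -1 - 2*B²)
H = -18727/552 (H = -4 + (31/69 + (-1 - 2*(-11)²)/8) = -4 + (31*(1/69) + (-1 - 2*121)*(⅛)) = -4 + (31/69 + (-1 - 242)*(⅛)) = -4 + (31/69 - 243*⅛) = -4 + (31/69 - 243/8) = -4 - 16519/552 = -18727/552 ≈ -33.926)
H² = (-18727/552)² = 350700529/304704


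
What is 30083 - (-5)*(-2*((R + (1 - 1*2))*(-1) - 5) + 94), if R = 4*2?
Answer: 30673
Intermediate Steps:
R = 8
30083 - (-5)*(-2*((R + (1 - 1*2))*(-1) - 5) + 94) = 30083 - (-5)*(-2*((8 + (1 - 1*2))*(-1) - 5) + 94) = 30083 - (-5)*(-2*((8 + (1 - 2))*(-1) - 5) + 94) = 30083 - (-5)*(-2*((8 - 1)*(-1) - 5) + 94) = 30083 - (-5)*(-2*(7*(-1) - 5) + 94) = 30083 - (-5)*(-2*(-7 - 5) + 94) = 30083 - (-5)*(-2*(-12) + 94) = 30083 - (-5)*(24 + 94) = 30083 - (-5)*118 = 30083 - 1*(-590) = 30083 + 590 = 30673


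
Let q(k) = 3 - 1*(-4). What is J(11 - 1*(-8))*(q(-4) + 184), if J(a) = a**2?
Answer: 68951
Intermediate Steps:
q(k) = 7 (q(k) = 3 + 4 = 7)
J(11 - 1*(-8))*(q(-4) + 184) = (11 - 1*(-8))**2*(7 + 184) = (11 + 8)**2*191 = 19**2*191 = 361*191 = 68951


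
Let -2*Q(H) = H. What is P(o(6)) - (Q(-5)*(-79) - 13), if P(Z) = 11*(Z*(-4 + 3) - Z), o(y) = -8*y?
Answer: 2533/2 ≈ 1266.5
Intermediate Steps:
Q(H) = -H/2
P(Z) = -22*Z (P(Z) = 11*(Z*(-1) - Z) = 11*(-Z - Z) = 11*(-2*Z) = -22*Z)
P(o(6)) - (Q(-5)*(-79) - 13) = -(-176)*6 - (-1/2*(-5)*(-79) - 13) = -22*(-48) - ((5/2)*(-79) - 13) = 1056 - (-395/2 - 13) = 1056 - 1*(-421/2) = 1056 + 421/2 = 2533/2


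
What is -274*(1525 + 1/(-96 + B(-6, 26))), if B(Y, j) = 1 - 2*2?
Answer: -41366876/99 ≈ -4.1785e+5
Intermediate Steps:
B(Y, j) = -3 (B(Y, j) = 1 - 4 = -3)
-274*(1525 + 1/(-96 + B(-6, 26))) = -274*(1525 + 1/(-96 - 3)) = -274*(1525 + 1/(-99)) = -274*(1525 - 1/99) = -274*150974/99 = -41366876/99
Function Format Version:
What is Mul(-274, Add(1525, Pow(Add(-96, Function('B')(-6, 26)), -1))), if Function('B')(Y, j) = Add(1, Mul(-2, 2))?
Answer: Rational(-41366876, 99) ≈ -4.1785e+5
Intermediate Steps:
Function('B')(Y, j) = -3 (Function('B')(Y, j) = Add(1, -4) = -3)
Mul(-274, Add(1525, Pow(Add(-96, Function('B')(-6, 26)), -1))) = Mul(-274, Add(1525, Pow(Add(-96, -3), -1))) = Mul(-274, Add(1525, Pow(-99, -1))) = Mul(-274, Add(1525, Rational(-1, 99))) = Mul(-274, Rational(150974, 99)) = Rational(-41366876, 99)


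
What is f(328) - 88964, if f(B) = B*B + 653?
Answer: 19273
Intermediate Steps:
f(B) = 653 + B² (f(B) = B² + 653 = 653 + B²)
f(328) - 88964 = (653 + 328²) - 88964 = (653 + 107584) - 88964 = 108237 - 88964 = 19273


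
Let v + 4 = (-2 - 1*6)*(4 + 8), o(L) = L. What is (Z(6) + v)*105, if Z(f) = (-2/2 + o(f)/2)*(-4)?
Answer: -11340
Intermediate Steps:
Z(f) = 4 - 2*f (Z(f) = (-2/2 + f/2)*(-4) = (-2*½ + f*(½))*(-4) = (-1 + f/2)*(-4) = 4 - 2*f)
v = -100 (v = -4 + (-2 - 1*6)*(4 + 8) = -4 + (-2 - 6)*12 = -4 - 8*12 = -4 - 96 = -100)
(Z(6) + v)*105 = ((4 - 2*6) - 100)*105 = ((4 - 12) - 100)*105 = (-8 - 100)*105 = -108*105 = -11340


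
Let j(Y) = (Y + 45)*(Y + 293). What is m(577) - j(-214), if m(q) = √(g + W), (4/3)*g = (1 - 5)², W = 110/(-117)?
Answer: 13351 + √16822/39 ≈ 13354.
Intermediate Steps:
W = -110/117 (W = 110*(-1/117) = -110/117 ≈ -0.94017)
g = 12 (g = 3*(1 - 5)²/4 = (¾)*(-4)² = (¾)*16 = 12)
m(q) = √16822/39 (m(q) = √(12 - 110/117) = √(1294/117) = √16822/39)
j(Y) = (45 + Y)*(293 + Y)
m(577) - j(-214) = √16822/39 - (13185 + (-214)² + 338*(-214)) = √16822/39 - (13185 + 45796 - 72332) = √16822/39 - 1*(-13351) = √16822/39 + 13351 = 13351 + √16822/39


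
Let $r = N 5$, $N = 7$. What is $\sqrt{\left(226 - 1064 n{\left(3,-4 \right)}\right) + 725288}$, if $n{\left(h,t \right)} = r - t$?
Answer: $3 \sqrt{76002} \approx 827.05$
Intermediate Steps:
$r = 35$ ($r = 7 \cdot 5 = 35$)
$n{\left(h,t \right)} = 35 - t$
$\sqrt{\left(226 - 1064 n{\left(3,-4 \right)}\right) + 725288} = \sqrt{\left(226 - 1064 \left(35 - -4\right)\right) + 725288} = \sqrt{\left(226 - 1064 \left(35 + 4\right)\right) + 725288} = \sqrt{\left(226 - 41496\right) + 725288} = \sqrt{-41270 + 725288} = \sqrt{684018} = 3 \sqrt{76002}$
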